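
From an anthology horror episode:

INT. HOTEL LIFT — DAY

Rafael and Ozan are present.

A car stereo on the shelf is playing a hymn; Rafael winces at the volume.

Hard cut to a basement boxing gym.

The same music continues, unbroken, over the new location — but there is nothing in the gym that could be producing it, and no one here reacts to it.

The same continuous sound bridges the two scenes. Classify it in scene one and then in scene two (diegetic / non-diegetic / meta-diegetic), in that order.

diegetic, non-diegetic

Scene one: a car stereo is an on-screen source and Rafael reacts to it → diegetic.
Scene two: there is no source in the gym and no one hears it — it's now underscore → non-diegetic.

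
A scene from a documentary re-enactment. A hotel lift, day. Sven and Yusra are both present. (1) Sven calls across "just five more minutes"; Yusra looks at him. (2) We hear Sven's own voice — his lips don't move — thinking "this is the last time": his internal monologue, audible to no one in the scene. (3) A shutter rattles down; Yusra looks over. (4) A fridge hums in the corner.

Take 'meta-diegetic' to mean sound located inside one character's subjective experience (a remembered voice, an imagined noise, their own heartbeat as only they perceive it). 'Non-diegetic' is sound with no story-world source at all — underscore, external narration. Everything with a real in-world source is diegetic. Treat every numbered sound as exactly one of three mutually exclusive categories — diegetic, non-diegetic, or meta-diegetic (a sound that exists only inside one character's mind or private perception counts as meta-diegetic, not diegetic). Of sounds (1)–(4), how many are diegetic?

3

Sound (1): on-screen dialogue — Sven speaks and Yusra is there to hear, so diegetic.
(2) Sven's thought-voice: a private mental sound no other character can hear → meta-diegetic.
Sound (3): an in-world source (a shutter); characters could hear it, so diegetic.
Sound (4): it's the actual ambient sound of the location, so diegetic.
Diegetic: (1), (3), (4) — that's 3.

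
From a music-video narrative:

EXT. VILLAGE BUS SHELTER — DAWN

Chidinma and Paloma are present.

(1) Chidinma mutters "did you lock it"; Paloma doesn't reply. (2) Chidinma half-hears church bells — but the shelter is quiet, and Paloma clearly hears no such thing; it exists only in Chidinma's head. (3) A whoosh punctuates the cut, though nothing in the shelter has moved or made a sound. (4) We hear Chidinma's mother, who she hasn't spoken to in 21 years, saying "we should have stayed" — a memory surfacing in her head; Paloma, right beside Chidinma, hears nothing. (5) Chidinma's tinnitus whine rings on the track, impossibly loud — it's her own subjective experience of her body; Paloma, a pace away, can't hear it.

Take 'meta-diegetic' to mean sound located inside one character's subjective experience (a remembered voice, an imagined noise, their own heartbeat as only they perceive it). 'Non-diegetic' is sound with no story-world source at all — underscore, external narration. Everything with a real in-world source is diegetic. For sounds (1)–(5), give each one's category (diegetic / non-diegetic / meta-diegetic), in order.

diegetic, meta-diegetic, non-diegetic, meta-diegetic, meta-diegetic

Sound (1): on-screen dialogue — Chidinma speaks and Paloma is there to hear, so diegetic.
Sound (2): subjective to Chidinma: the shelter is silent and Paloma hears nothing, so meta-diegetic.
(3) is non-diegetic: nothing in the scene produces it; it's an accent added for the audience.
(4) it's Chidinma's recollection rendered as sound; the other character can't hear it → meta-diegetic.
Sound (5): it's Chidinma's internal bodily sensation rendered as sound; only Chidinma 'hears' it, so meta-diegetic.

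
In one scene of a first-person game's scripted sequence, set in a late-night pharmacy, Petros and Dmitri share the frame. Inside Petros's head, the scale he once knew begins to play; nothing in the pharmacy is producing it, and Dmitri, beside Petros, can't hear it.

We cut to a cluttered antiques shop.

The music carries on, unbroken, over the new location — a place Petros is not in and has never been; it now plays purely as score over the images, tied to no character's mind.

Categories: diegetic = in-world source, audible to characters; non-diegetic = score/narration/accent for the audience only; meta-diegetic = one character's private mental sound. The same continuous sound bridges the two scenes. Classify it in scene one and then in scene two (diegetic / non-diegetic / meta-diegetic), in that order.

Scene one: the music exists only inside Petros's mind; Dmitri can't hear it → meta-diegetic.
Scene two: it's detached from Petros entirely and plays over unrelated images with no in-world source — conventional underscore → non-diegetic.

meta-diegetic, non-diegetic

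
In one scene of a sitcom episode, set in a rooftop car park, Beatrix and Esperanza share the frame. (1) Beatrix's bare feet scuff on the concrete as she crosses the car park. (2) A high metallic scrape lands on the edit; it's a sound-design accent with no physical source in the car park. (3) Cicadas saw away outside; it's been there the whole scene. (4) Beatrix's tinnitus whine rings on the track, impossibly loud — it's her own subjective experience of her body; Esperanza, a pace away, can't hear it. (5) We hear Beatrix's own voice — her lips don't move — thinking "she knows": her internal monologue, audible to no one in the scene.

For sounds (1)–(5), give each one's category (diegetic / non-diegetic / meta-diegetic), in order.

diegetic, non-diegetic, diegetic, meta-diegetic, meta-diegetic

(1) is diegetic: it's the physical sound of Beatrix moving in the space.
(2) is non-diegetic: an editorial stinger — it belongs to the cut, not the story world.
Sound (3): ambient/room sound belonging to the story's physical space, so diegetic.
(4) is meta-diegetic: a subjective body sound — Beatrix's private perception, inaudible to Esperanza.
Sound (5): it's Beatrix's unspoken thought, heard only by the audience via her subjectivity, so meta-diegetic.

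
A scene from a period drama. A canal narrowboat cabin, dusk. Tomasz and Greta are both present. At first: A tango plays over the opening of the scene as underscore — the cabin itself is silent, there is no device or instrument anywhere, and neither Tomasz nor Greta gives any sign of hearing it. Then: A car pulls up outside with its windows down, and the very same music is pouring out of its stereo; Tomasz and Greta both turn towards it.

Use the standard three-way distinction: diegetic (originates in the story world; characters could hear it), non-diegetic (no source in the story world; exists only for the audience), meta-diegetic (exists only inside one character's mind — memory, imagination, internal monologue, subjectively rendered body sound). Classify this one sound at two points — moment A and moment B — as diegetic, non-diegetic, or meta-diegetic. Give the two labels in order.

non-diegetic, diegetic

Moment A: no in-world source exists and no character can hear it — underscore → non-diegetic.
Moment B: the car stereo is now a real source in the story world and the characters hear it → diegetic.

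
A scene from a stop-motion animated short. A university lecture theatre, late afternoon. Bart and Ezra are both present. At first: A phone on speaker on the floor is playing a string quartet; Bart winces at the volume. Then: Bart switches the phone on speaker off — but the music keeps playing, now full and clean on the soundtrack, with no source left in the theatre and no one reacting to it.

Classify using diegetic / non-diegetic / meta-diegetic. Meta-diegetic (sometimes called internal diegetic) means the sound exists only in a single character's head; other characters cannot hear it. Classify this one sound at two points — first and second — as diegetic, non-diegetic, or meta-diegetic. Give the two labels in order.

diegetic, non-diegetic

First: a phone on speaker is a real in-scene source and Bart reacts to it → diegetic.
Second: there is no longer any in-world source and no one can hear it — it has become underscore → non-diegetic.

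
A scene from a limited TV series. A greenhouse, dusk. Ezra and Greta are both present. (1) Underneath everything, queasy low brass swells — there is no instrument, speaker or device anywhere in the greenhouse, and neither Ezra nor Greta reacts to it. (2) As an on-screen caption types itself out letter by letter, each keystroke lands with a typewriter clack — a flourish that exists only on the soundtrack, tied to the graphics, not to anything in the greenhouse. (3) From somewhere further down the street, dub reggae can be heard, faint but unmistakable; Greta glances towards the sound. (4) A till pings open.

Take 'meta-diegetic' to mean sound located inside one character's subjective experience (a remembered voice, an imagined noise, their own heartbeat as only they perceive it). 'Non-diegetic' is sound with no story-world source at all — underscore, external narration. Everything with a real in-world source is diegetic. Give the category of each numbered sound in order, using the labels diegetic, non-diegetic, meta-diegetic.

Sound (1): nothing in the greenhouse produces it and the characters don't hear it — pure soundtrack, so non-diegetic.
(2) it accompanies on-screen graphics, not anything inside the story world → non-diegetic.
Sound (3): it's coming from somewhere further down the street — a location within the story world — and Greta reacts, so diegetic.
Sound (4): a till is a real object/event in the scene's world, so diegetic.

non-diegetic, non-diegetic, diegetic, diegetic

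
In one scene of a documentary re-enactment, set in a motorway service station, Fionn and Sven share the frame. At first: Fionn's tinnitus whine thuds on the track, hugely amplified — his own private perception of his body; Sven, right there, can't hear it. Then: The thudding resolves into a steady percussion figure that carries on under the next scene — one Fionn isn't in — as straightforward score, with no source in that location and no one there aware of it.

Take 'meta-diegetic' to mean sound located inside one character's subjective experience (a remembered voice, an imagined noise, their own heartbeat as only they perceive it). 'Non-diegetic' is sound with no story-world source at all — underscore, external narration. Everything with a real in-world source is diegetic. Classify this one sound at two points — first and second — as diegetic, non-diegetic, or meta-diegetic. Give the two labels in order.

First: it's Fionn's subjective body sound, inaudible to Sven → meta-diegetic.
Second: detached from Fionn and playing as sourceless score over a scene he isn't in — for the audience only → non-diegetic.

meta-diegetic, non-diegetic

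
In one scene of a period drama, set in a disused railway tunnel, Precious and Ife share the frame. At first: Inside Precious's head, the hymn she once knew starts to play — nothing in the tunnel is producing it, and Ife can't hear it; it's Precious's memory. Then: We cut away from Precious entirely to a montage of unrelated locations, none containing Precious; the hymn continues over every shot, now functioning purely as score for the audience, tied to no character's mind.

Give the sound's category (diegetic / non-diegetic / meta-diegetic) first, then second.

meta-diegetic, non-diegetic

First: the music lives inside Precious's mind alone; Ife can't hear it → meta-diegetic.
Second: once it plays over shots Precious isn't in, detached from any character's subjectivity, it's conventional underscore → non-diegetic.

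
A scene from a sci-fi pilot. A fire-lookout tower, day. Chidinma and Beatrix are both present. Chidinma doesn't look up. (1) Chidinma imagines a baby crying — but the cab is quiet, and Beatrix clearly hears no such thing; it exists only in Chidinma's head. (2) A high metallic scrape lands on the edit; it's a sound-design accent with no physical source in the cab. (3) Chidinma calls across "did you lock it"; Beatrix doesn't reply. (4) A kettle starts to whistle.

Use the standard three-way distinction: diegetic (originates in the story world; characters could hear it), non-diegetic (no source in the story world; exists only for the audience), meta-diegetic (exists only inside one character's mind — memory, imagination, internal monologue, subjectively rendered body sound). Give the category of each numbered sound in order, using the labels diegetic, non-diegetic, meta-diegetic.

meta-diegetic, non-diegetic, diegetic, diegetic

Sound (1): subjective to Chidinma: the cab is silent and Beatrix hears nothing, so meta-diegetic.
(2) is non-diegetic: nothing in the scene produces it; it's an accent added for the audience.
(3) is diegetic: Chidinma is a character speaking aloud in the scene.
(4) a kettle is a real object/event in the scene's world → diegetic.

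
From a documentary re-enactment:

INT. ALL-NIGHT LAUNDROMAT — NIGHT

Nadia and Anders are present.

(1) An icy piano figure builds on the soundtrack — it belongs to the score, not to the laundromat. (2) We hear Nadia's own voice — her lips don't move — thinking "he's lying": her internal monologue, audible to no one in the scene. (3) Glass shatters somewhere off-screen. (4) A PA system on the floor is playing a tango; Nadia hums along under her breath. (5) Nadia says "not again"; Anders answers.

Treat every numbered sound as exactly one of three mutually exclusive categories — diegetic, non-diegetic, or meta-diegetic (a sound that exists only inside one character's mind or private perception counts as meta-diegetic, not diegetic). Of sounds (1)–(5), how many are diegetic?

3

(1) is non-diegetic: score with no on-screen or off-screen source; it exists for the audience alone.
(2) is meta-diegetic: it's Nadia's unspoken thought, heard only by the audience via her subjectivity.
Sound (3): the sound comes from glass physically present in the location, so diegetic.
(4) a PA system is a physical source in the scene and Nadia reacts to it → diegetic.
(5) on-screen dialogue — Nadia speaks and Anders is there to hear → diegetic.
So 3 of the 5 are diegetic: (3), (4), (5).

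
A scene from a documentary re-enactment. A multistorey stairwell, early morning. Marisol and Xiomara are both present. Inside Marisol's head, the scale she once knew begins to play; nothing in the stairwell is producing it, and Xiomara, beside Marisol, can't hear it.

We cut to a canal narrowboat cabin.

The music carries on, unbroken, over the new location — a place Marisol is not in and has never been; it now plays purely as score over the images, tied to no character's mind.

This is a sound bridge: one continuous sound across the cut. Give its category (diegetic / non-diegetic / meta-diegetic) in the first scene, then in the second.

meta-diegetic, non-diegetic

Scene one: the music exists only inside Marisol's mind; Xiomara can't hear it → meta-diegetic.
Scene two: it's detached from Marisol entirely and plays over unrelated images with no in-world source — conventional underscore → non-diegetic.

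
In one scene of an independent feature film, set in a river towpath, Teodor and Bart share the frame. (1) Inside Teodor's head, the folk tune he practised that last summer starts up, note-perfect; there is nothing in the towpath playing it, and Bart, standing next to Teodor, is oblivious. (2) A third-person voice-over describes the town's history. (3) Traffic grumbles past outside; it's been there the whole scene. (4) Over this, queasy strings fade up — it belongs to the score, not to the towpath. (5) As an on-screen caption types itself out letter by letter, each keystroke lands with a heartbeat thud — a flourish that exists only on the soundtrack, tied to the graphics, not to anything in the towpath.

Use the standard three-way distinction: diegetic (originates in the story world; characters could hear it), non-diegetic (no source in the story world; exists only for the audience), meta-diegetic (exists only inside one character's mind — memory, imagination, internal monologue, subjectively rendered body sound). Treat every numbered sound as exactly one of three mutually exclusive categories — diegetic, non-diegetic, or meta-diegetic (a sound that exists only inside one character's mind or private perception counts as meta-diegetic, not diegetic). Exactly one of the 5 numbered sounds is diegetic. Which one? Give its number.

(1) remembered music, private to Teodor — Bart is oblivious because it isn't in the room → meta-diegetic.
(2) commentary laid over the scene from outside the fiction → non-diegetic.
Sound (3): it's the actual ambient sound of the location, so diegetic.
Sound (4): it has no source in the story world and no character can hear it — it's underscore, so non-diegetic.
(5) is non-diegetic: the caption isn't part of the story world, so neither is the sound tied to it.
Only (3) is diegetic.

3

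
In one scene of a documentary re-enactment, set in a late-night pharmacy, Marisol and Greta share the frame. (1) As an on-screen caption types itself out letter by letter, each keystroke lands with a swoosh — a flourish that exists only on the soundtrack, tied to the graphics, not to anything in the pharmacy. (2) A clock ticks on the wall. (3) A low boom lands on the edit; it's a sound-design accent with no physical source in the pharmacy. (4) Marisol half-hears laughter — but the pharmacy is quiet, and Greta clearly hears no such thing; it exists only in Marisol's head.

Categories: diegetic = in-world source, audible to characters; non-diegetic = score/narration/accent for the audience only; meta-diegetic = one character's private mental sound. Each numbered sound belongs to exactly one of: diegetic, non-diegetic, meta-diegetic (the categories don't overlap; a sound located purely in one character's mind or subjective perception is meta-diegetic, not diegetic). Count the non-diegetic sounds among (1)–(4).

(1) sound married to a title/caption — outside the diegesis by definition → non-diegetic.
(2) is diegetic: a clock is a real object/event in the scene's world.
(3) it's a sound-design accent with no in-world source; no one in the scene can hear it → non-diegetic.
(4) is meta-diegetic: Marisol alone 'hears' it — an imagined sound, not present in the space.
So 2 of the 4 are non-diegetic: (1), (3).

2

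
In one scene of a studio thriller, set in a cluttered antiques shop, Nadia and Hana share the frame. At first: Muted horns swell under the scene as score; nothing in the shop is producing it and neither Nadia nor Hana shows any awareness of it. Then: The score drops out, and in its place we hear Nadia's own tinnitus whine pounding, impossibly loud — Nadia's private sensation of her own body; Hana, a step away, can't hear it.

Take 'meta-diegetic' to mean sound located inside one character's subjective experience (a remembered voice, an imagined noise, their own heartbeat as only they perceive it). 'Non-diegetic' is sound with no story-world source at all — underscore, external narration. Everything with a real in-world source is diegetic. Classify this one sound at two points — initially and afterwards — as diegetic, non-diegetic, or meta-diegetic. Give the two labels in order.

Initially: underscore with no in-world source, inaudible to the characters → non-diegetic.
Afterwards: the body sound is Nadia's subjective perception alone — Hana can't hear it → meta-diegetic.

non-diegetic, meta-diegetic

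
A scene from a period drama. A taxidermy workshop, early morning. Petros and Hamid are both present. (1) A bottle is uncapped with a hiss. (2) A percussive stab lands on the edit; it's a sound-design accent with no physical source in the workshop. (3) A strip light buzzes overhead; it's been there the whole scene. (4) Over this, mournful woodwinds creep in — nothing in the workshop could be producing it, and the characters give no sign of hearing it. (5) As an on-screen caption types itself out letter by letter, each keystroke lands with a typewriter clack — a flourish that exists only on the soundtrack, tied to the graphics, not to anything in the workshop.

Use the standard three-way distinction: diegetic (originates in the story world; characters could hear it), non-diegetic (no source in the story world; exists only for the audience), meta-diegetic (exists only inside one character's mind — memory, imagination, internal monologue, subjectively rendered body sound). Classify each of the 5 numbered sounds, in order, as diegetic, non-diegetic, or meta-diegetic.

(1) an in-world source (a bottle); characters could hear it → diegetic.
(2) is non-diegetic: nothing in the scene produces it; it's an accent added for the audience.
(3) it's the actual ambient sound of the location → diegetic.
Sound (4): it has no source in the story world and no character can hear it — it's underscore, so non-diegetic.
(5) sound married to a title/caption — outside the diegesis by definition → non-diegetic.

diegetic, non-diegetic, diegetic, non-diegetic, non-diegetic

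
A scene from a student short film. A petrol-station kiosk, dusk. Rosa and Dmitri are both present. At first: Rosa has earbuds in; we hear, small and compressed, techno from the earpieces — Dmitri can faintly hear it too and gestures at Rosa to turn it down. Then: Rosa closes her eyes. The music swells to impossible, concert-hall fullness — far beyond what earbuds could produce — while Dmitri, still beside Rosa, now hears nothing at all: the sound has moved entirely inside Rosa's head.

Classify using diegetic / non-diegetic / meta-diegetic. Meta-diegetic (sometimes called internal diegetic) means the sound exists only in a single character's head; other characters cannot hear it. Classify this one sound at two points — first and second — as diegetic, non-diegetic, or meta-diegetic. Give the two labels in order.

First: the earbuds are a physical source both characters can hear → diegetic.
Second: the music now exists only as Rosa's subjective experience; Dmitri can no longer hear it → meta-diegetic.

diegetic, meta-diegetic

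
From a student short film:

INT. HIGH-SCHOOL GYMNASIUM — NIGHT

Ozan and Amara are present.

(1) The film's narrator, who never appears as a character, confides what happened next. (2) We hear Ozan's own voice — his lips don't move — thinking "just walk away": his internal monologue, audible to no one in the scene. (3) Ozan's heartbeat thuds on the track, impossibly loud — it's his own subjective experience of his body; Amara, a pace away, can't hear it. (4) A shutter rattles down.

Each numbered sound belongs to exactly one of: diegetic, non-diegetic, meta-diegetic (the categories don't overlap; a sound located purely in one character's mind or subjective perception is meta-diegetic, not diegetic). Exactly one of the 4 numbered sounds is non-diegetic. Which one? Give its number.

1

(1) is non-diegetic: the narrator exists outside the story world, addressing only the audience.
(2) is meta-diegetic: Ozan's thought-voice: a private mental sound no other character can hear.
(3) is meta-diegetic: point-of-audition from inside Ozan's body; not a sound in the room.
(4) is diegetic: the sound comes from a shutter physically present in the location.
Only (1) is non-diegetic.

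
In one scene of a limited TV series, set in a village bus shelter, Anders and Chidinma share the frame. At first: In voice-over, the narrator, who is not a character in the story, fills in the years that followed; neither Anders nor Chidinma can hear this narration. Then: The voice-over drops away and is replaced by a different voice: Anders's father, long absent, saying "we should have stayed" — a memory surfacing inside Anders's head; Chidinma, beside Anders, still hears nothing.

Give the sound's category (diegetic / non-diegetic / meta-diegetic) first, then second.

First: the external narrator addresses only the audience — outside the story world → non-diegetic.
Second: the replacement voice is a memory inside Anders's mind specifically → meta-diegetic.

non-diegetic, meta-diegetic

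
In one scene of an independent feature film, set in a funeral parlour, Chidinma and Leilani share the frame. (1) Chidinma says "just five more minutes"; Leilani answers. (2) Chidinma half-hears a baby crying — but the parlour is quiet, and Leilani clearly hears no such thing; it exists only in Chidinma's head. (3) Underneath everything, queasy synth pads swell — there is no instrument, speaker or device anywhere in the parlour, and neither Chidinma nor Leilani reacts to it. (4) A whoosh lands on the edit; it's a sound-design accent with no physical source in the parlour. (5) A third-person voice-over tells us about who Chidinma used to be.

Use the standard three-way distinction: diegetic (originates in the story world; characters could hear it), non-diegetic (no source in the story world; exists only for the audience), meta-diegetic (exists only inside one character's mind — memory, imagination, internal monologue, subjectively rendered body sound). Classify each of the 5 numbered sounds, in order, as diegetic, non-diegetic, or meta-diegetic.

(1) Chidinma is a character speaking aloud in the scene → diegetic.
Sound (2): the sound is imagined by Chidinma; nothing in the story world is producing it and Leilani can't hear it, so meta-diegetic.
(3) score with no on-screen or off-screen source; it exists for the audience alone → non-diegetic.
(4) is non-diegetic: an editorial stinger — it belongs to the cut, not the story world.
(5) external voice-over — not a character, not heard by anyone in the scene → non-diegetic.

diegetic, meta-diegetic, non-diegetic, non-diegetic, non-diegetic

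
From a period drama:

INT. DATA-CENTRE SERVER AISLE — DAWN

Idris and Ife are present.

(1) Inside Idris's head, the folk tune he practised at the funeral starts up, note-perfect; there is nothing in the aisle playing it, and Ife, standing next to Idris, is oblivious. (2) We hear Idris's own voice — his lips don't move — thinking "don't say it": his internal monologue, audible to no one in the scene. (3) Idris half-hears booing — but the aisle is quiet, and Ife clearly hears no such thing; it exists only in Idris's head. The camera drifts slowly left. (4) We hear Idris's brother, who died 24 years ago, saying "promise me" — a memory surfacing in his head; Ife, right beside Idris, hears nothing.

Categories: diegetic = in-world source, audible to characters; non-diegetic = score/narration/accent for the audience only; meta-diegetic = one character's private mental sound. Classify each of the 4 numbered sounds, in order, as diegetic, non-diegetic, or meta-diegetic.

meta-diegetic, meta-diegetic, meta-diegetic, meta-diegetic

Sound (1): the music is a memory playing inside Idris's mind alone; no real-world source, Ife can't hear it, so meta-diegetic.
(2) it's Idris's unspoken thought, heard only by the audience via his subjectivity → meta-diegetic.
(3) is meta-diegetic: Idris alone 'hears' it — an imagined sound, not present in the space.
(4) is meta-diegetic: it's Idris's recollection rendered as sound; the other character can't hear it.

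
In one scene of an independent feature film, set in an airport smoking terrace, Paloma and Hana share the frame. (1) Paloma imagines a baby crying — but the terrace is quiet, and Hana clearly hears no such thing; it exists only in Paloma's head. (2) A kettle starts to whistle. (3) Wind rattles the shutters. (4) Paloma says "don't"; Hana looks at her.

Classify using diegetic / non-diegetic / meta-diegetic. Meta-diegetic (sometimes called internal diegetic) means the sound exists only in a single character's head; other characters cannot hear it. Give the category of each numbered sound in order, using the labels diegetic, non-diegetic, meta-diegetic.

Sound (1): the sound is imagined by Paloma; nothing in the story world is producing it and Hana can't hear it, so meta-diegetic.
(2) is diegetic: a kettle is a real object/event in the scene's world.
Sound (3): wind is part of the location's real environment, so diegetic.
(4) is diegetic: Paloma is a character speaking aloud in the scene.

meta-diegetic, diegetic, diegetic, diegetic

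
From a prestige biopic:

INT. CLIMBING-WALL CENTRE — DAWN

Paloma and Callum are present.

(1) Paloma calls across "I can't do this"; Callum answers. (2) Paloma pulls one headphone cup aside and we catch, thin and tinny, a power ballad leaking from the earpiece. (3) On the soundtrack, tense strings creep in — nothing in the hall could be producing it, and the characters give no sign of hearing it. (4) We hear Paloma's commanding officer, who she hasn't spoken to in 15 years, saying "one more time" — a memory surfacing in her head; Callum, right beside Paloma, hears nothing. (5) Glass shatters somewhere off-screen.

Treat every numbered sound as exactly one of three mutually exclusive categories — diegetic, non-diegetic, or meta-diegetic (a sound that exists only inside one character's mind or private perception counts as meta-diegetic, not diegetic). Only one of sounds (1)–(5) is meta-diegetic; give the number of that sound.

Sound (1): spoken by a character present in the story world, so diegetic.
(2) it's leaking from a physical pair of headphones in the scene → diegetic.
(3) nothing in the hall produces it and the characters don't hear it — pure soundtrack → non-diegetic.
(4) a remembered line, private to Paloma — not present in the room, not audible to Callum → meta-diegetic.
Sound (5): glass is a real object/event in the scene's world, so diegetic.
Only (4) is meta-diegetic.

4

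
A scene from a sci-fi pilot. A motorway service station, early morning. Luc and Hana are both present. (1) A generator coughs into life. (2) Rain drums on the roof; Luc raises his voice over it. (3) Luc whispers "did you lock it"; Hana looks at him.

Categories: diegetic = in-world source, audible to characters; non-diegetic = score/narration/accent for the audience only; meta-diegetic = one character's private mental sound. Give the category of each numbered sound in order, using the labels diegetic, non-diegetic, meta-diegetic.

diegetic, diegetic, diegetic

Sound (1): an in-world source (a generator); characters could hear it, so diegetic.
(2) it's the actual ambient sound of the location → diegetic.
(3) Luc is a character speaking aloud in the scene → diegetic.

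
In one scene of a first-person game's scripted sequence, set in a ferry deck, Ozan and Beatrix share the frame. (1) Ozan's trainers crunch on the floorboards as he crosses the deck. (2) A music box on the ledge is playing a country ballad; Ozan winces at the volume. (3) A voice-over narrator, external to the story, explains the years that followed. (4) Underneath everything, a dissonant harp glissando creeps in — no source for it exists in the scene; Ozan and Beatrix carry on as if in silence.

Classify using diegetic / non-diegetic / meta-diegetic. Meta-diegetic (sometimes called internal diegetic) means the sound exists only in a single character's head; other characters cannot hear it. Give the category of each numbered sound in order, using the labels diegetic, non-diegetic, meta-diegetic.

diegetic, diegetic, non-diegetic, non-diegetic

(1) a character's body making contact with the set — an in-world sound → diegetic.
(2) is diegetic: a music box is a physical source in the scene and Ozan reacts to it.
Sound (3): commentary laid over the scene from outside the fiction, so non-diegetic.
(4) score with no on-screen or off-screen source; it exists for the audience alone → non-diegetic.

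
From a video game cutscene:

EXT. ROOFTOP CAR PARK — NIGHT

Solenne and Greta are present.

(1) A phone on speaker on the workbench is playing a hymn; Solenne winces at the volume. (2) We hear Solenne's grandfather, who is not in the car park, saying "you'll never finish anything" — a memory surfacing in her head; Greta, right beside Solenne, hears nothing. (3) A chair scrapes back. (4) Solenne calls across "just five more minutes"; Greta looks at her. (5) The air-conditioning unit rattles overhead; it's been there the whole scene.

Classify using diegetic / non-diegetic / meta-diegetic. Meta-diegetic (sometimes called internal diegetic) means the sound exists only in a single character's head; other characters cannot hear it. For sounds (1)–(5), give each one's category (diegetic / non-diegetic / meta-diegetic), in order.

diegetic, meta-diegetic, diegetic, diegetic, diegetic

(1) source music from a phone on speaker, which exists in the story world → diegetic.
(2) a remembered line, private to Solenne — not present in the room, not audible to Greta → meta-diegetic.
(3) is diegetic: a chair is a real object/event in the scene's world.
(4) Solenne is a character speaking aloud in the scene → diegetic.
Sound (5): ambient/room sound belonging to the story's physical space, so diegetic.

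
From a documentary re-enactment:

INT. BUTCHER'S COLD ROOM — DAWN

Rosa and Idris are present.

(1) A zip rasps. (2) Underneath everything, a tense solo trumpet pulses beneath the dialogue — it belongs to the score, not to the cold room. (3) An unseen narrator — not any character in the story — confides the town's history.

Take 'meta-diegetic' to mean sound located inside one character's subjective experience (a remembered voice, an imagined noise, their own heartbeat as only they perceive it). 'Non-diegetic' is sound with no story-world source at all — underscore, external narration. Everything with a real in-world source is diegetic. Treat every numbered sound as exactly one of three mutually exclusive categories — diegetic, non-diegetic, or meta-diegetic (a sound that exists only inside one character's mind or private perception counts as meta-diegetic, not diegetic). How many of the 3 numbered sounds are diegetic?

1

Sound (1): an in-world source (a zip); characters could hear it, so diegetic.
(2) it has no source in the story world and no character can hear it — it's underscore → non-diegetic.
(3) commentary laid over the scene from outside the fiction → non-diegetic.
So 1 of the 3 is diegetic: (1).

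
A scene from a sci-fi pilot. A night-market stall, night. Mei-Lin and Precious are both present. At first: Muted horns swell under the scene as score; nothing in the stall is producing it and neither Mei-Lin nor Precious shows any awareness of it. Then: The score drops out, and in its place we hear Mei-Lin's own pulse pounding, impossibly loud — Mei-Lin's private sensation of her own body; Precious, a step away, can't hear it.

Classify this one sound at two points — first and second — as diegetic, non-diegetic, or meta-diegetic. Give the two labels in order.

non-diegetic, meta-diegetic

First: underscore with no in-world source, inaudible to the characters → non-diegetic.
Second: the body sound is Mei-Lin's subjective perception alone — Precious can't hear it → meta-diegetic.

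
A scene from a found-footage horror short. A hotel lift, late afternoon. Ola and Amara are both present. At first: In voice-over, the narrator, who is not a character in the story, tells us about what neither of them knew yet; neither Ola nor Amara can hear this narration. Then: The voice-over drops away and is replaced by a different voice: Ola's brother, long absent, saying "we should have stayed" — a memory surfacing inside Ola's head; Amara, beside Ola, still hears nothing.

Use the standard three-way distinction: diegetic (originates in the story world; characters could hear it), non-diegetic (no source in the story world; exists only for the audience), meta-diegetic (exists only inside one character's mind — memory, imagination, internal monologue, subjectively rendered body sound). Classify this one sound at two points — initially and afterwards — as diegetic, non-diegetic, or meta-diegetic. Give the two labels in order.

non-diegetic, meta-diegetic

Initially: the external narrator addresses only the audience — outside the story world → non-diegetic.
Afterwards: the replacement voice is a memory inside Ola's mind specifically → meta-diegetic.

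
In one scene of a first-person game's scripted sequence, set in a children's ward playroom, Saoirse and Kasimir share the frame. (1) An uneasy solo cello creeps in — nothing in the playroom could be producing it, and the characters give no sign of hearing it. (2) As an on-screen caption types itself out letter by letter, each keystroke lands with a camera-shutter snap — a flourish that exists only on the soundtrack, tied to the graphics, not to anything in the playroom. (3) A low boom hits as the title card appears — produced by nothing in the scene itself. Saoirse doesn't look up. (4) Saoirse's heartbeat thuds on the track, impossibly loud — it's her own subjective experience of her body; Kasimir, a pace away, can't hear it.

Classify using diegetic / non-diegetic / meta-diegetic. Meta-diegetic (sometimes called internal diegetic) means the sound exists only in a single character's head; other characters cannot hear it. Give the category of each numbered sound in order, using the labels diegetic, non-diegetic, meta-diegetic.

(1) score with no on-screen or off-screen source; it exists for the audience alone → non-diegetic.
(2) is non-diegetic: the caption isn't part of the story world, so neither is the sound tied to it.
(3) is non-diegetic: it's a sound-design accent with no in-world source; no one in the scene can hear it.
(4) point-of-audition from inside Saoirse's body; not a sound in the room → meta-diegetic.

non-diegetic, non-diegetic, non-diegetic, meta-diegetic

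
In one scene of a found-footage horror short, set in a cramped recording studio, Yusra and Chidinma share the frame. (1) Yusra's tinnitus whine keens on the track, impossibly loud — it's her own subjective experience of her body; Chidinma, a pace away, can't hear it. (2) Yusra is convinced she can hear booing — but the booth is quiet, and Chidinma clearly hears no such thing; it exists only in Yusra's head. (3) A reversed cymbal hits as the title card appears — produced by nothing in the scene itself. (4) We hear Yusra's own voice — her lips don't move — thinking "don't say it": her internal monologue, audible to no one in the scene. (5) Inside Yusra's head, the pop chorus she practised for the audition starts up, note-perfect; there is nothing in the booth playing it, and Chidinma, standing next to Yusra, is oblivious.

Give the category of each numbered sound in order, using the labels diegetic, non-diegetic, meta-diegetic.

meta-diegetic, meta-diegetic, non-diegetic, meta-diegetic, meta-diegetic

Sound (1): a subjective body sound — Yusra's private perception, inaudible to Chidinma, so meta-diegetic.
(2) the sound is imagined by Yusra; nothing in the story world is producing it and Chidinma can't hear it → meta-diegetic.
(3) an editorial stinger — it belongs to the cut, not the story world → non-diegetic.
Sound (4): Yusra's thought-voice: a private mental sound no other character can hear, so meta-diegetic.
(5) remembered music, private to Yusra — Chidinma is oblivious because it isn't in the room → meta-diegetic.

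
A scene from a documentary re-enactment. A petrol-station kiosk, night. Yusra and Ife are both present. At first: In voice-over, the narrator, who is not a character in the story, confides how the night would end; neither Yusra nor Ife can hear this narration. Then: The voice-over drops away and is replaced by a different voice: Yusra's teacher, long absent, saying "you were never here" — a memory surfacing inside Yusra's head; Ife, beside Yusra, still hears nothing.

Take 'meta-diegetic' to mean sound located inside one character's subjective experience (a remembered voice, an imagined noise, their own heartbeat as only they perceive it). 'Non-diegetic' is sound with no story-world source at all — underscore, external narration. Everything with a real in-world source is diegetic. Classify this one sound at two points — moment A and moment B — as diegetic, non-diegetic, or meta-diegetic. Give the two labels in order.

non-diegetic, meta-diegetic

Moment A: the external narrator addresses only the audience — outside the story world → non-diegetic.
Moment B: the replacement voice is a memory inside Yusra's mind specifically → meta-diegetic.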